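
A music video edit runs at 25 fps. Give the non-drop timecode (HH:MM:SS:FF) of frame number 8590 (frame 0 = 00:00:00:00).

00:05:43:15

8590 ÷ 25 = 343 full seconds, remainder 15 frames.
343 s = 0 h 5 min 43 s.
Timecode: 00:05:43:15.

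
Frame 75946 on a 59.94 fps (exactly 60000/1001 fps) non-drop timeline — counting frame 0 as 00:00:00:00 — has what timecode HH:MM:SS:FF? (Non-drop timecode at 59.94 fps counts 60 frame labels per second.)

00:21:05:46

75946 ÷ 60 = 1265 full seconds, remainder 46 frames.
1265 s = 0 h 21 min 5 s.
Timecode: 00:21:05:46.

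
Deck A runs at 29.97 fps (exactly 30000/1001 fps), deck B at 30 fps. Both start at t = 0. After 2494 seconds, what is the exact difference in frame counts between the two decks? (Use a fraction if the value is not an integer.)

A emits 30000/1001 × 2494 = 74820000/1001 frames; B emits 30 × 2494 = 74820.
Difference = 74820/1001 frames (≈ 74.7453); B is ahead of A.

74820/1001 frames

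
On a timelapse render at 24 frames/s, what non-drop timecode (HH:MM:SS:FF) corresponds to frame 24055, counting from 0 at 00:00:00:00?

00:16:42:07

24055 ÷ 24 = 1002 full seconds, remainder 7 frames.
1002 s = 0 h 16 min 42 s.
Timecode: 00:16:42:07.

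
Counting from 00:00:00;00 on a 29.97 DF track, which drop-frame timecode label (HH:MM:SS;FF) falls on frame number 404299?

Each 10-minute DF block holds 10 × 60 × 30 − 9 × 2 = 17982 frames. 404299 ÷ 17982 → 22 full blocks, remainder 8695.
Within the partial block the first minute is 1800 frames and each further minute 1798, so 4 further minute boundaries passed. Total skipped labels = 18 × 22 + 2 × 4 = 404.
Non-drop label index = 404299 + 404 = 404703; at 30 labels/s that is 03:44:50:03, i.e. DF 03:44:50;03.

03:44:50;03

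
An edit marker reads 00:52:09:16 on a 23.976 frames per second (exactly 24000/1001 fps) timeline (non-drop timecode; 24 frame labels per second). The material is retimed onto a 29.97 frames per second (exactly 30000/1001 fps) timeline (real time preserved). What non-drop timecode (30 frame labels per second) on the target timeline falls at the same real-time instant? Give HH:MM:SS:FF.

00:52:09:20

Source frame index: (0×3600 + 52×60 + 9) × 24 + 16 = 75112.
Real time: 75112 / (24000/1001) = 9398389/3000 s.
Target frame: (9398389/3000) × (30000/1001) = 93890.
At 30 labels/s: frame 93890 → 00:52:09:20.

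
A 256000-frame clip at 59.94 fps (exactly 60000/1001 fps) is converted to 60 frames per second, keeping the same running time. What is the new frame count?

256256 frames

Target frames = source frames × (target rate / source rate) = 256000 × (60)/(60000/1001) = 256000 × 1001/1000 = 256256.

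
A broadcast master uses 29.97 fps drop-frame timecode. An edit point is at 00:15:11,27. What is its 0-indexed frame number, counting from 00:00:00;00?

Complete 10-minute blocks: 1, each 17982 frames → 17982.
Remaining 5 whole minutes in the current block: 1800 + 4 × 1798 = 8992 frames.
Within the current minute: 11 × 30 + 27 − 2 = 355 (labels ;00/;01 skipped at this minute). Total = 17982 + 8992 + 355 = 27329.

27329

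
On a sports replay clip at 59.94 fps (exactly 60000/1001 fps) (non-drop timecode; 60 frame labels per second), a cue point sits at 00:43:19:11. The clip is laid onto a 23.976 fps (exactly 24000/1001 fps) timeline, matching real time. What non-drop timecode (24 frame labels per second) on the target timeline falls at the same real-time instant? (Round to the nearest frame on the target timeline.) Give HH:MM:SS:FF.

00:43:19:04

Source frame index: (0×3600 + 43×60 + 19) × 60 + 11 = 155951.
Real time: 155951 / (60000/1001) = 156106951/60000 s.
Target frame: (156106951/60000) × (24000/1001) = 311902/5 ≈ 62380.400 → 62380.
At 24 labels/s: frame 62380 → 00:43:19:04.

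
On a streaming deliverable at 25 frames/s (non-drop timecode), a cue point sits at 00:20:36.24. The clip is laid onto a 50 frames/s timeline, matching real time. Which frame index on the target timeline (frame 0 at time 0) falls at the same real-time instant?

Source frame index: (0×3600 + 20×60 + 36) × 25 + 24 = 30924.
Real time: 30924 / (25) = 30924/25 s.
Target frame: (30924/25) × (50) = 61848.

frame 61848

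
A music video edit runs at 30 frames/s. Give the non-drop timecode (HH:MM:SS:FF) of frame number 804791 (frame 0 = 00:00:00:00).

804791 ÷ 30 = 26826 full seconds, remainder 11 frames.
26826 s = 7 h 27 min 6 s.
Timecode: 07:27:06:11.

07:27:06:11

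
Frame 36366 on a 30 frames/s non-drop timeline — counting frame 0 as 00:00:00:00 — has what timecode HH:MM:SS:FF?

36366 ÷ 30 = 1212 full seconds, remainder 6 frames.
1212 s = 0 h 20 min 12 s.
Timecode: 00:20:12:06.

00:20:12:06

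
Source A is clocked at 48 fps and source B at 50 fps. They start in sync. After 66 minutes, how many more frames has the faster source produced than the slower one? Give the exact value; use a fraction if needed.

66 min = 3960 s.
A emits 48 × 3960 = 190080 frames; B emits 50 × 3960 = 198000.
Difference = 7920 frames; B is ahead of A.

7920 frames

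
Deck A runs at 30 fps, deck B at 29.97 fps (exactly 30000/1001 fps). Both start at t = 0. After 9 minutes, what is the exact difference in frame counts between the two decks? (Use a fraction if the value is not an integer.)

9 min = 540 s.
A emits 30 × 540 = 16200 frames; B emits 30000/1001 × 540 = 16200000/1001.
Difference = 16200/1001 frames (≈ 16.1838); B is behind A.

16200/1001 frames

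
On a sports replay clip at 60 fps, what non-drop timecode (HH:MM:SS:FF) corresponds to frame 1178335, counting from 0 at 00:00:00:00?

05:27:18:55

1178335 ÷ 60 = 19638 full seconds, remainder 55 frames.
19638 s = 5 h 27 min 18 s.
Timecode: 05:27:18:55.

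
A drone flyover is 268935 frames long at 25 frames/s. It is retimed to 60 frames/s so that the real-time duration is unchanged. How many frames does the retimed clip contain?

Target frames = source frames × (target rate / source rate) = 268935 × (60)/(25) = 268935 × 12/5 = 645444.

645444 frames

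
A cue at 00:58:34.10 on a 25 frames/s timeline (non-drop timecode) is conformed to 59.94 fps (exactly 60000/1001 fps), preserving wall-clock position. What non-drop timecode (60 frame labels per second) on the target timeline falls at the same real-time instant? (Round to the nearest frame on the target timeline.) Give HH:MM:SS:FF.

00:58:30:53

Source frame index: (0×3600 + 58×60 + 34) × 25 + 10 = 87860.
Real time: 87860 / (25) = 17572/5 s.
Target frame: (17572/5) × (60000/1001) = 210864000/1001 ≈ 210653.347 → 210653.
At 60 labels/s: frame 210653 → 00:58:30:53.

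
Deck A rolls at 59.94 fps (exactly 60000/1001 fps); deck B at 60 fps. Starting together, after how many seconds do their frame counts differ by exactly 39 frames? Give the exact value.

The gap grows by |60 − 60000/1001| = 60/1001 frames per second.
Time for a 39-frame gap: 39 ÷ (60/1001) = 650.65 s.

650.65 seconds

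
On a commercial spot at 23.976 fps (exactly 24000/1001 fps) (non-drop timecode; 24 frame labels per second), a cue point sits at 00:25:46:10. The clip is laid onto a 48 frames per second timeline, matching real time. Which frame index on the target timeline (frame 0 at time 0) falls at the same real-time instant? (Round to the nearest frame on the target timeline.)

Source frame index: (0×3600 + 25×60 + 46) × 24 + 10 = 37114.
Real time: 37114 / (24000/1001) = 18575557/12000 s.
Target frame: (18575557/12000) × (48) = 18575557/250 ≈ 74302.228 → 74302.

frame 74302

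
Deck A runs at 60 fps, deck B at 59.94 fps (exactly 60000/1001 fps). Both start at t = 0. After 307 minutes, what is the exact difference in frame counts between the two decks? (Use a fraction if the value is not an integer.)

1105200/1001 frames

307 min = 18420 s.
A emits 60 × 18420 = 1105200 frames; B emits 60000/1001 × 18420 = 1105200000/1001.
Difference = 1105200/1001 frames (≈ 1104.0959); B is behind A.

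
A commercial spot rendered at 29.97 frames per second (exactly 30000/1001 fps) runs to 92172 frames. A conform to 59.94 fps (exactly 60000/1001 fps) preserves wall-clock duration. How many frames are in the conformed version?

Frames at target rate = 92172 × (60000/1001) / (30000/1001) = 184344.

184344 frames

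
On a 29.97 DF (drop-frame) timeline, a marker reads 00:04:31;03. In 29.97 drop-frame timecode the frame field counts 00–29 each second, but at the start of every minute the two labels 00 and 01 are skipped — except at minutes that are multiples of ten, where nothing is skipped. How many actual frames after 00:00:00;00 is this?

8125

As if non-drop at 30 labels/s: (0 × 3600 + 4 × 60 + 31) × 30 + 3 = 8133.
Minute boundaries passed: 4; those not divisible by 10: 4 − 0 = 4; dropped labels = 2 × 4 = 8.
Actual frame index = 8133 − 8 = 8125.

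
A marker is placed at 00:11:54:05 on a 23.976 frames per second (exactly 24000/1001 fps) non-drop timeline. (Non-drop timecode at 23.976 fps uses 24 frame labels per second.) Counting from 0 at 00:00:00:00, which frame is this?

frame 17141

Total seconds to the label: (0 × 3600 + 11 × 60 + 54) = 714.
Frame index = 714 × 24 + 5 = 17141.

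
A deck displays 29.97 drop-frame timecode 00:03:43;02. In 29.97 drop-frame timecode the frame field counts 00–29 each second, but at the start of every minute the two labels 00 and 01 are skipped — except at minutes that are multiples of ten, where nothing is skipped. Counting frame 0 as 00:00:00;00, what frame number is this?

6686

Complete 10-minute blocks: 0, each 17982 frames → 0.
Remaining 3 whole minutes in the current block: 1800 + 2 × 1798 = 5396 frames.
Within the current minute: 43 × 30 + 2 − 2 = 1290 (labels ;00/;01 skipped at this minute). Total = 0 + 5396 + 1290 = 6686.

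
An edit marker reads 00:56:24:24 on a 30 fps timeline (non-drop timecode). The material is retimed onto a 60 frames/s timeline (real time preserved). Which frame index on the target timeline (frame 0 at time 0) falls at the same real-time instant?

Source frame index: (0×3600 + 56×60 + 24) × 30 + 24 = 101544.
Real time: 101544 / (30) = 16924/5 s.
Target frame: (16924/5) × (60) = 203088.

frame 203088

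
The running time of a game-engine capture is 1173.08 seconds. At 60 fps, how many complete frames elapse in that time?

Frames = 1173.08 × 60 = 351924/5 ≈ 70384.8000.
Complete frames: 70384.

70384 frames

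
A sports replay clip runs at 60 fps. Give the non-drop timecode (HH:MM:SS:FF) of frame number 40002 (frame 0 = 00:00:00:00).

40002 ÷ 60 = 666 full seconds, remainder 42 frames.
666 s = 0 h 11 min 6 s.
Timecode: 00:11:06:42.

00:11:06:42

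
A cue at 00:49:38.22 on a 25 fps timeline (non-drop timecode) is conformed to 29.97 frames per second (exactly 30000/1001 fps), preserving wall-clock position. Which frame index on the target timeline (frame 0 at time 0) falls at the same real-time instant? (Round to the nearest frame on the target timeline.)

Source frame index: (0×3600 + 49×60 + 38) × 25 + 22 = 74472.
Real time: 74472 / (25) = 74472/25 s.
Target frame: (74472/25) × (30000/1001) = 89366400/1001 ≈ 89277.123 → 89277.

frame 89277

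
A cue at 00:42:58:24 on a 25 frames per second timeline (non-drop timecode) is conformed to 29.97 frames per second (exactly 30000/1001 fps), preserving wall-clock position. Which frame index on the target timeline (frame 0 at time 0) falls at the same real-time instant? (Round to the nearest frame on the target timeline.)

frame 77292

Source frame index: (0×3600 + 42×60 + 58) × 25 + 24 = 64474.
Real time: 64474 / (25) = 64474/25 s.
Target frame: (64474/25) × (30000/1001) = 77368800/1001 ≈ 77291.508 → 77292.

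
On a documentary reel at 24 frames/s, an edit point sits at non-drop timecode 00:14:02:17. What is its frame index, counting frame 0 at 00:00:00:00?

frame 20225

Total seconds to the label: (0 × 3600 + 14 × 60 + 2) = 842.
Frame index = 842 × 24 + 17 = 20225.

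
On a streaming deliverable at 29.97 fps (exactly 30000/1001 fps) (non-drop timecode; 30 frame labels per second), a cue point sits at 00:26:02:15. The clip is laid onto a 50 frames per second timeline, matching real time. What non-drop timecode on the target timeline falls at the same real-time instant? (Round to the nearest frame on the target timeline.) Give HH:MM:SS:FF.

00:26:04:03

Source frame index: (0×3600 + 26×60 + 2) × 30 + 15 = 46875.
Real time: 46875 / (30000/1001) = 25025/16 s.
Target frame: (25025/16) × (50) = 625625/8 ≈ 78203.125 → 78203.
At 50 labels/s: frame 78203 → 00:26:04:03.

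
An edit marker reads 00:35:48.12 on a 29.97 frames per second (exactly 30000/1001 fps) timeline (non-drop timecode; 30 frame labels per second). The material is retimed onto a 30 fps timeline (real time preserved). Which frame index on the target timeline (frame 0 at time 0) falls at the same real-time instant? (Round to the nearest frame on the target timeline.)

frame 64516

Source frame index: (0×3600 + 35×60 + 48) × 30 + 12 = 64452.
Real time: 64452 / (30000/1001) = 5376371/2500 s.
Target frame: (5376371/2500) × (30) = 16129113/250 ≈ 64516.452 → 64516.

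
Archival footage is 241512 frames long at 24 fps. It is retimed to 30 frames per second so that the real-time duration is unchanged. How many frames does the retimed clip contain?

301890 frames

Frames at target rate = 241512 × (30) / (24) = 301890.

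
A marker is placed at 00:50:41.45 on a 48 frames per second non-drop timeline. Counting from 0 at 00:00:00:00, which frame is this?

Total seconds to the label: (0 × 3600 + 50 × 60 + 41) = 3041.
Frame index = 3041 × 48 + 45 = 146013.

frame 146013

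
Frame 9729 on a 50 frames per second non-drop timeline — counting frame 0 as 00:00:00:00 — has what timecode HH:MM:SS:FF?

9729 ÷ 50 = 194 full seconds, remainder 29 frames.
194 s = 0 h 3 min 14 s.
Timecode: 00:03:14:29.

00:03:14:29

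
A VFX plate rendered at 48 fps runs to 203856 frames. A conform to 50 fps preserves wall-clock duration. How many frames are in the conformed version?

212350 frames

Target frames = source frames × (target rate / source rate) = 203856 × (50)/(48) = 203856 × 25/24 = 212350.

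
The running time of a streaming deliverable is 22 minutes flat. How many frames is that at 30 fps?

22 min = 1320 s.
Frames = 1320 × 30 = 39600.

39600 frames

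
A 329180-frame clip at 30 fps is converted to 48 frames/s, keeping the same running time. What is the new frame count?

Target frames = source frames × (target rate / source rate) = 329180 × (48)/(30) = 329180 × 8/5 = 526688.

526688 frames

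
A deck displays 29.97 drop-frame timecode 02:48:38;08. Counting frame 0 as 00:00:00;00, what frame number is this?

303244

As if non-drop at 30 labels/s: (2 × 3600 + 48 × 60 + 38) × 30 + 8 = 303548.
Minute boundaries passed: 168; those not divisible by 10: 168 − 16 = 152; dropped labels = 2 × 152 = 304.
Actual frame index = 303548 − 304 = 303244.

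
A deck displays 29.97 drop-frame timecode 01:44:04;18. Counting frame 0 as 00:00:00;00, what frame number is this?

As if non-drop at 30 labels/s: (1 × 3600 + 44 × 60 + 4) × 30 + 18 = 187338.
Minute boundaries passed: 104; those not divisible by 10: 104 − 10 = 94; dropped labels = 2 × 94 = 188.
Actual frame index = 187338 − 188 = 187150.

187150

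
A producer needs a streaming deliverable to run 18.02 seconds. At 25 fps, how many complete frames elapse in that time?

450 frames

Frames = 18.02 × 25 = 901/2 ≈ 450.5000.
Complete frames: 450.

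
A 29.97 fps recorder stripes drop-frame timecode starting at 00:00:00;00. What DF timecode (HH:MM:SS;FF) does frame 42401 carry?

00:23:34;23

Ten DF minutes hold 17982 frames, so frame 42401 lies in block 2 (frames 35964–53945) with 6437 frames into that block.
The block's first minute is 1800 frames and the rest 1798 each; 6437 frames reaches minute 3, so 2 × 18 + 3 × 2 = 42 labels have been skipped so far.
Adding those back, label number 42401 + 42 = 42443 at 30 labels/s is 1414 s + 23 f = 0 h 23 min 34 s frame 23, i.e. 00:23:34;23.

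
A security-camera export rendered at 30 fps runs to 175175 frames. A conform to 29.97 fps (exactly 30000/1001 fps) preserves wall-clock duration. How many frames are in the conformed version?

Target frames = source frames × (target rate / source rate) = 175175 × (30000/1001)/(30) = 175175 × 1000/1001 = 175000.

175000 frames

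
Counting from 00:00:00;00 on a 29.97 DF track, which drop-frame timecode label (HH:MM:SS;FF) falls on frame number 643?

Ten DF minutes hold 17982 frames, so frame 643 lies in block 0 (frames 0–17981) with 643 frames into that block.
The block's first minute is 1800 frames and the rest 1798 each; 643 frames reaches minute 0, so 0 × 18 + 0 × 2 = 0 labels have been skipped so far.
Adding those back, label number 643 + 0 = 643 at 30 labels/s is 21 s + 13 f = 0 h 0 min 21 s frame 13, i.e. 00:00:21;13.

00:00:21;13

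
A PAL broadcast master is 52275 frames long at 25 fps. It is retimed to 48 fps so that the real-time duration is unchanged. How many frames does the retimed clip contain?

100368 frames

Target frames = source frames × (target rate / source rate) = 52275 × (48)/(25) = 52275 × 48/25 = 100368.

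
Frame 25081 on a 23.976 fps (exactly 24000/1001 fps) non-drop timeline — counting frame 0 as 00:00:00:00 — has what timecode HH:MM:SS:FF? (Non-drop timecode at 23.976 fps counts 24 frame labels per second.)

00:17:25:01

25081 ÷ 24 = 1045 full seconds, remainder 1 frame.
1045 s = 0 h 17 min 25 s.
Timecode: 00:17:25:01.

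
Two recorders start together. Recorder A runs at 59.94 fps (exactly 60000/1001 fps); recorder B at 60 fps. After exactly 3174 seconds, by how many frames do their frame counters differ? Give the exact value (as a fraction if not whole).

190440/1001 frames

A emits 60000/1001 × 3174 = 190440000/1001 frames; B emits 60 × 3174 = 190440.
Difference = 190440/1001 frames (≈ 190.2498); B is ahead of A.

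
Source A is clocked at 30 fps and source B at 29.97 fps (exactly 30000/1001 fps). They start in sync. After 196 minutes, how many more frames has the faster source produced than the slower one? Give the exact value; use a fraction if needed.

50400/143 frames

196 min = 11760 s.
A emits 30 × 11760 = 352800 frames; B emits 30000/1001 × 11760 = 50400000/143.
Difference = 50400/143 frames (≈ 352.4476); B is behind A.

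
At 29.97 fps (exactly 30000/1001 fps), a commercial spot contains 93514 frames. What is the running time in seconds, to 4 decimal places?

Running time = 93514 × 1001/30000 = 46803757/15000 s ≈ 3120.2505 s.

3120.2505 seconds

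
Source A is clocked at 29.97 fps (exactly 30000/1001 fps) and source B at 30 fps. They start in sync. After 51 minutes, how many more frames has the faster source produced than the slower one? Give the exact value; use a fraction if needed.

51 min = 3060 s.
A emits 30000/1001 × 3060 = 91800000/1001 frames; B emits 30 × 3060 = 91800.
Difference = 91800/1001 frames (≈ 91.7083); B is ahead of A.

91800/1001 frames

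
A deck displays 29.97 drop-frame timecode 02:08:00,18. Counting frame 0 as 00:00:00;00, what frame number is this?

230186

Complete 10-minute blocks: 12, each 17982 frames → 215784.
Remaining 8 whole minutes in the current block: 1800 + 7 × 1798 = 14386 frames.
Within the current minute: 0 × 30 + 18 − 2 = 16 (labels ;00/;01 skipped at this minute). Total = 215784 + 14386 + 16 = 230186.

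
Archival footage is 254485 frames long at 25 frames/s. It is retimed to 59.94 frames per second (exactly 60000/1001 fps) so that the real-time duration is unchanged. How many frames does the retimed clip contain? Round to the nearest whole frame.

610154 frames

Frames at target rate = 254485 × (60000/1001) / (25) = 7932000/13 ≈ 610153.846.
Nearest whole frame: 610154.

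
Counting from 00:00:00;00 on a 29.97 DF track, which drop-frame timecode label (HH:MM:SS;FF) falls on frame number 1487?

00:00:49;17

Ten DF minutes hold 17982 frames, so frame 1487 lies in block 0 (frames 0–17981) with 1487 frames into that block.
The block's first minute is 1800 frames and the rest 1798 each; 1487 frames reaches minute 0, so 0 × 18 + 0 × 2 = 0 labels have been skipped so far.
Adding those back, label number 1487 + 0 = 1487 at 30 labels/s is 49 s + 17 f = 0 h 0 min 49 s frame 17, i.e. 00:00:49;17.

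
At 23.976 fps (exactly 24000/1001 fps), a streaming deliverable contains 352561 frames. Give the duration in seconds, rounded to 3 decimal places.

Running time = 352561 × 1001/24000 = 352913561/24000 s ≈ 14704.732 s.

14704.732 seconds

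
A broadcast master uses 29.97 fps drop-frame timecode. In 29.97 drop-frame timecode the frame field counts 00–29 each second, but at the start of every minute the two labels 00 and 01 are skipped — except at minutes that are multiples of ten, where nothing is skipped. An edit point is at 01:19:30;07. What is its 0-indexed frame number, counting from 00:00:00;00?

Complete 10-minute blocks: 7, each 17982 frames → 125874.
Remaining 9 whole minutes in the current block: 1800 + 8 × 1798 = 16184 frames.
Within the current minute: 30 × 30 + 7 − 2 = 905 (labels ;00/;01 skipped at this minute). Total = 125874 + 16184 + 905 = 142963.

142963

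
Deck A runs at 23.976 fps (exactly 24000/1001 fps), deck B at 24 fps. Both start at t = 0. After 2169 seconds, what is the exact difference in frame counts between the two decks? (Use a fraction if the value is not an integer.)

A emits 24000/1001 × 2169 = 52056000/1001 frames; B emits 24 × 2169 = 52056.
Difference = 52056/1001 frames (≈ 52.0040); B is ahead of A.

52056/1001 frames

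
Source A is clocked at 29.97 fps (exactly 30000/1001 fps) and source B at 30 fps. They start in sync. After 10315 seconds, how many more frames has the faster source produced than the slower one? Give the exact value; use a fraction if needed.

309450/1001 frames

A emits 30000/1001 × 10315 = 309450000/1001 frames; B emits 30 × 10315 = 309450.
Difference = 309450/1001 frames (≈ 309.1409); B is ahead of A.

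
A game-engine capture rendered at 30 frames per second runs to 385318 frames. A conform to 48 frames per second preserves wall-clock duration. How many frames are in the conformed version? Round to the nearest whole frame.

Frames at target rate = 385318 × (48) / (30) = 3082544/5 ≈ 616508.800.
Nearest whole frame: 616509.

616509 frames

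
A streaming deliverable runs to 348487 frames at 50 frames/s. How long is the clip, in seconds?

Running time = 348487 / (50) = 6969.74 s.

6969.74 seconds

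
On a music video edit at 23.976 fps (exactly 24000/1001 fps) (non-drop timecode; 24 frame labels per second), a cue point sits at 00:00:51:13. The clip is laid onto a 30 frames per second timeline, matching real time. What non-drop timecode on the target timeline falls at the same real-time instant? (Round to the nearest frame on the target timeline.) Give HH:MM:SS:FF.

Source frame index: (0×3600 + 0×60 + 51) × 24 + 13 = 1237.
Real time: 1237 / (24000/1001) = 1238237/24000 s.
Target frame: (1238237/24000) × (30) = 1238237/800 ≈ 1547.796 → 1548.
At 30 labels/s: frame 1548 → 00:00:51:18.

00:00:51:18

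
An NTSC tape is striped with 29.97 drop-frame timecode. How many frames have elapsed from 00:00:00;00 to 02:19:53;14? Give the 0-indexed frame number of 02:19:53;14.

Complete 10-minute blocks: 13, each 17982 frames → 233766.
Remaining 9 whole minutes in the current block: 1800 + 8 × 1798 = 16184 frames.
Within the current minute: 53 × 30 + 14 − 2 = 1602 (labels ;00/;01 skipped at this minute). Total = 233766 + 16184 + 1602 = 251552.

251552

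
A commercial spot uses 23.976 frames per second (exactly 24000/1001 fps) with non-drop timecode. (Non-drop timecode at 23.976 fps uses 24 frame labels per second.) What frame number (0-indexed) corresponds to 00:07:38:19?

11011

Total seconds to the label: (0 × 3600 + 7 × 60 + 38) = 458.
Frame index = 458 × 24 + 19 = 11011.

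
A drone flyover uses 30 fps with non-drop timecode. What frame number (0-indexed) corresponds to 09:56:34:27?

frame 1073847

Total seconds to the label: (9 × 3600 + 56 × 60 + 34) = 35794.
Frame index = 35794 × 30 + 27 = 1073847.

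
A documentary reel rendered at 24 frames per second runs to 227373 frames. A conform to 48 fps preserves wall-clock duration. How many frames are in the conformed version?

454746 frames

Target frames = source frames × (target rate / source rate) = 227373 × (48)/(24) = 227373 × 2 = 454746.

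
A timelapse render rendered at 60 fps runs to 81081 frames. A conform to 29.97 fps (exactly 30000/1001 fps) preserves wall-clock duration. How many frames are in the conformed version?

40500 frames

Target frames = source frames × (target rate / source rate) = 81081 × (30000/1001)/(60) = 81081 × 500/1001 = 40500.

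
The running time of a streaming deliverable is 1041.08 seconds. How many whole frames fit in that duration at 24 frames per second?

Frames = 1041.08 × 24 = 624648/25 ≈ 24985.9200.
Complete frames: 24985.

24985 frames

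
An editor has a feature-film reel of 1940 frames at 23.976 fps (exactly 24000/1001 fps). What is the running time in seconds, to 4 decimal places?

80.9142 seconds

Running time = 1940 × 1001/24000 = 97097/1200 s ≈ 80.9142 s.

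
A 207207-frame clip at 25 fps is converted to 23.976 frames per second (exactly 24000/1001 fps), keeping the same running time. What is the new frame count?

198720 frames

Target frames = source frames × (target rate / source rate) = 207207 × (24000/1001)/(25) = 207207 × 960/1001 = 198720.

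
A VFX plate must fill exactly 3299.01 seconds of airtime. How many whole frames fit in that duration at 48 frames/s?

Frames = 3299.01 × 48 = 3958812/25 ≈ 158352.4800.
Complete frames: 158352.

158352 frames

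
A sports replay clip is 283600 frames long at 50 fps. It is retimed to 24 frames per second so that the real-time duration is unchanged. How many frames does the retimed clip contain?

Target frames = source frames × (target rate / source rate) = 283600 × (24)/(50) = 283600 × 12/25 = 136128.

136128 frames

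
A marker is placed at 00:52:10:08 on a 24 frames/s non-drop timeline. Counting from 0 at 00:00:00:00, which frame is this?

Total seconds to the label: (0 × 3600 + 52 × 60 + 10) = 3130.
Frame index = 3130 × 24 + 8 = 75128.

frame 75128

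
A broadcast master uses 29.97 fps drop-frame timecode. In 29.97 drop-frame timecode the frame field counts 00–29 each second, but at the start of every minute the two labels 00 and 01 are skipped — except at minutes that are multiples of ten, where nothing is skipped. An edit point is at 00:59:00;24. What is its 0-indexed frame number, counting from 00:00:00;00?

106116

As if non-drop at 30 labels/s: (0 × 3600 + 59 × 60 + 0) × 30 + 24 = 106224.
Minute boundaries passed: 59; those not divisible by 10: 59 − 5 = 54; dropped labels = 2 × 54 = 108.
Actual frame index = 106224 − 108 = 106116.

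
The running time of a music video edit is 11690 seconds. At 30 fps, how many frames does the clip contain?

350700 frames

Frames = 11690 × 30 = 350700.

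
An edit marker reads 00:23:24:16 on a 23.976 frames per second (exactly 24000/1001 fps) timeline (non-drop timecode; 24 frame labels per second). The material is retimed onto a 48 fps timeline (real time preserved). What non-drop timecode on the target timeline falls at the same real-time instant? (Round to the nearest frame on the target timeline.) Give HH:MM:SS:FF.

00:23:26:03

Source frame index: (0×3600 + 23×60 + 24) × 24 + 16 = 33712.
Real time: 33712 / (24000/1001) = 2109107/1500 s.
Target frame: (2109107/1500) × (48) = 8436428/125 ≈ 67491.424 → 67491.
At 48 labels/s: frame 67491 → 00:23:26:03.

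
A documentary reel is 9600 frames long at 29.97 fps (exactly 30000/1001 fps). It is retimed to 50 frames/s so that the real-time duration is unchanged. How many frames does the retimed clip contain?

16016 frames

Target frames = source frames × (target rate / source rate) = 9600 × (50)/(30000/1001) = 9600 × 1001/600 = 16016.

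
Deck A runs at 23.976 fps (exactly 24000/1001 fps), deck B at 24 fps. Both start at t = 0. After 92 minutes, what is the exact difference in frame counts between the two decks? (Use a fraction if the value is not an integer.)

92 min = 5520 s.
A emits 24000/1001 × 5520 = 132480000/1001 frames; B emits 24 × 5520 = 132480.
Difference = 132480/1001 frames (≈ 132.3477); B is ahead of A.

132480/1001 frames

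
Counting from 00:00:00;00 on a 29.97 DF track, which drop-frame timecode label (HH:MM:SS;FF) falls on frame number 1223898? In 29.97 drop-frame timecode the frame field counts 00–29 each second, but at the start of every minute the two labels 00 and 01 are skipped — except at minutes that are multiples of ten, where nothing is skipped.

Each 10-minute DF block holds 10 × 60 × 30 − 9 × 2 = 17982 frames. 1223898 ÷ 17982 → 68 full blocks, remainder 1122.
Within the partial block the first minute is 1800 frames and each further minute 1798, so 0 further minute boundaries passed. Total skipped labels = 18 × 68 + 2 × 0 = 1224.
Non-drop label index = 1223898 + 1224 = 1225122; at 30 labels/s that is 11:20:37:12, i.e. DF 11:20:37;12.

11:20:37;12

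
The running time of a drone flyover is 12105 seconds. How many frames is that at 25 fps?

302625 frames

Frames = 12105 × 25 = 302625.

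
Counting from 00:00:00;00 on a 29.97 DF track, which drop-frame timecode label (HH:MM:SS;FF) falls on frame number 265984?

Ten DF minutes hold 17982 frames, so frame 265984 lies in block 14 (frames 251748–269729) with 14236 frames into that block.
The block's first minute is 1800 frames and the rest 1798 each; 14236 frames reaches minute 7, so 14 × 18 + 7 × 2 = 266 labels have been skipped so far.
Adding those back, label number 265984 + 266 = 266250 at 30 labels/s is 8875 s + 0 f = 2 h 27 min 55 s frame 0, i.e. 02:27:55;00.

02:27:55;00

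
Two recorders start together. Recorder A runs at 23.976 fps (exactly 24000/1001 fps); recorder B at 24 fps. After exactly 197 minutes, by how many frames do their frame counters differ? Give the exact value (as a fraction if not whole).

197 min = 11820 s.
A emits 24000/1001 × 11820 = 283680000/1001 frames; B emits 24 × 11820 = 283680.
Difference = 283680/1001 frames (≈ 283.3966); B is ahead of A.

283680/1001 frames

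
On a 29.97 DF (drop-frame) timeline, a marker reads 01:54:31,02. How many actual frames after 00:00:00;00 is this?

Complete 10-minute blocks: 11, each 17982 frames → 197802.
Remaining 4 whole minutes in the current block: 1800 + 3 × 1798 = 7194 frames.
Within the current minute: 31 × 30 + 2 − 2 = 930 (labels ;00/;01 skipped at this minute). Total = 197802 + 7194 + 930 = 205926.

205926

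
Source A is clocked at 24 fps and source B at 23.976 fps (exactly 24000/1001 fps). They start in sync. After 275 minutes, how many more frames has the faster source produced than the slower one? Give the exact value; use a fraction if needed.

275 min = 16500 s.
A emits 24 × 16500 = 396000 frames; B emits 24000/1001 × 16500 = 36000000/91.
Difference = 36000/91 frames (≈ 395.6044); B is behind A.

36000/91 frames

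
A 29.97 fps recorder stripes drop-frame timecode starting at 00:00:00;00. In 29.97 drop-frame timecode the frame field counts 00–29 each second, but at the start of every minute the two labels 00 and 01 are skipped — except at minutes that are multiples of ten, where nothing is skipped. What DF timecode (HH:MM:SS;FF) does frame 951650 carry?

Ten DF minutes hold 17982 frames, so frame 951650 lies in block 52 (frames 935064–953045) with 16586 frames into that block.
The block's first minute is 1800 frames and the rest 1798 each; 16586 frames reaches minute 9, so 52 × 18 + 9 × 2 = 954 labels have been skipped so far.
Adding those back, label number 951650 + 954 = 952604 at 30 labels/s is 31753 s + 14 f = 8 h 49 min 13 s frame 14, i.e. 08:49:13;14.

08:49:13;14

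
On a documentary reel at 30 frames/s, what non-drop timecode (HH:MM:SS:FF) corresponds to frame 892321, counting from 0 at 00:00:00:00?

08:15:44:01

892321 ÷ 30 = 29744 full seconds, remainder 1 frame.
29744 s = 8 h 15 min 44 s.
Timecode: 08:15:44:01.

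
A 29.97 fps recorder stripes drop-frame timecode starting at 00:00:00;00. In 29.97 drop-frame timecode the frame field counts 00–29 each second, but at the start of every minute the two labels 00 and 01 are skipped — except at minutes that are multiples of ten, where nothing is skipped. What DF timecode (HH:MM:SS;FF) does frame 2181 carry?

Each 10-minute DF block holds 10 × 60 × 30 − 9 × 2 = 17982 frames. 2181 ÷ 17982 → 0 full blocks, remainder 2181.
Within the partial block the first minute is 1800 frames and each further minute 1798, so 1 further minute boundary passed. Total skipped labels = 18 × 0 + 2 × 1 = 2.
Non-drop label index = 2181 + 2 = 2183; at 30 labels/s that is 00:01:12:23, i.e. DF 00:01:12;23.

00:01:12;23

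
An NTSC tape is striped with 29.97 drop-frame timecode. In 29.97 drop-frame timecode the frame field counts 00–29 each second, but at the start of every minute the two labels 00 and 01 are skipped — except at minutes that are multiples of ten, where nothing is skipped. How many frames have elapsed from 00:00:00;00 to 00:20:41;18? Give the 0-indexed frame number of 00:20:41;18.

37212

Complete 10-minute blocks: 2, each 17982 frames → 35964.
Remaining 0 whole minutes in the current block: 0 frames.
Within the current minute: 41 × 30 + 18 = 1248. Total = 35964 + 0 + 1248 = 37212.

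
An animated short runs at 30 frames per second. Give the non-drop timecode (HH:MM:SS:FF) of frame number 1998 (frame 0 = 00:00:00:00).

1998 ÷ 30 = 66 full seconds, remainder 18 frames.
66 s = 0 h 1 min 6 s.
Timecode: 00:01:06:18.

00:01:06:18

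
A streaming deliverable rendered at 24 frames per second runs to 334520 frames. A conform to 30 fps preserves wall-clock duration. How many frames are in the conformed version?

Frames at target rate = 334520 × (30) / (24) = 418150.

418150 frames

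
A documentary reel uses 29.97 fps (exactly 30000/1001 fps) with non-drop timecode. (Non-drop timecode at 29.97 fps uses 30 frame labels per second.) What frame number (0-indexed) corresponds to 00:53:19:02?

Total seconds to the label: (0 × 3600 + 53 × 60 + 19) = 3199.
Frame index = 3199 × 30 + 2 = 95972.

frame 95972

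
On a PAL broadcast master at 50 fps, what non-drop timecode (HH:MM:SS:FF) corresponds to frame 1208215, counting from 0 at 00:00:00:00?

06:42:44:15

1208215 ÷ 50 = 24164 full seconds, remainder 15 frames.
24164 s = 6 h 42 min 44 s.
Timecode: 06:42:44:15.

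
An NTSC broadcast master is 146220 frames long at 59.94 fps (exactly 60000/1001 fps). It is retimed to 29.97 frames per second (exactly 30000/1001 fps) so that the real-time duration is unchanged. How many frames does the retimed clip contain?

Frames at target rate = 146220 × (30000/1001) / (60000/1001) = 73110.

73110 frames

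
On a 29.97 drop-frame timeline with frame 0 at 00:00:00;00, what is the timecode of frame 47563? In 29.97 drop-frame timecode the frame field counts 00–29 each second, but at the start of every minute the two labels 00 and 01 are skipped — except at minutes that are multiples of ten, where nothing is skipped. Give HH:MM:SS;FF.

00:26:27;01

Each 10-minute DF block holds 10 × 60 × 30 − 9 × 2 = 17982 frames. 47563 ÷ 17982 → 2 full blocks, remainder 11599.
Within the partial block the first minute is 1800 frames and each further minute 1798, so 6 further minute boundaries passed. Total skipped labels = 18 × 2 + 2 × 6 = 48.
Non-drop label index = 47563 + 48 = 47611; at 30 labels/s that is 00:26:27:01, i.e. DF 00:26:27;01.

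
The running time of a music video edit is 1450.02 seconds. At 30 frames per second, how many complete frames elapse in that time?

43500 frames

Frames = 1450.02 × 30 = 217503/5 ≈ 43500.6000.
Complete frames: 43500.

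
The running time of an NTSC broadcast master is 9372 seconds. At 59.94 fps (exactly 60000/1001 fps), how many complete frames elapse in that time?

Frames = 9372 × 60000/1001 = 51120000/91 ≈ 561758.2418.
Complete frames: 561758.

561758 frames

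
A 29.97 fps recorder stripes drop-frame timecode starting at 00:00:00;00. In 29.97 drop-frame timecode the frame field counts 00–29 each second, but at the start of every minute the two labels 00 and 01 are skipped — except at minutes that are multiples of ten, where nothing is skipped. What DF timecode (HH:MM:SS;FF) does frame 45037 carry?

00:25:02;23

Each 10-minute DF block holds 10 × 60 × 30 − 9 × 2 = 17982 frames. 45037 ÷ 17982 → 2 full blocks, remainder 9073.
Within the partial block the first minute is 1800 frames and each further minute 1798, so 5 further minute boundaries passed. Total skipped labels = 18 × 2 + 2 × 5 = 46.
Non-drop label index = 45037 + 46 = 45083; at 30 labels/s that is 00:25:02:23, i.e. DF 00:25:02;23.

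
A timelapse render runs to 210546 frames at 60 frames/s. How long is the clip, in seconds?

3509.1 seconds

Running time = 210546 / (60) = 3509.1 s.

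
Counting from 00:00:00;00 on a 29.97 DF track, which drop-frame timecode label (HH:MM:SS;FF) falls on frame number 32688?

00:18:10;22

Each 10-minute DF block holds 10 × 60 × 30 − 9 × 2 = 17982 frames. 32688 ÷ 17982 → 1 full block, remainder 14706.
Within the partial block the first minute is 1800 frames and each further minute 1798, so 8 further minute boundaries passed. Total skipped labels = 18 × 1 + 2 × 8 = 34.
Non-drop label index = 32688 + 34 = 32722; at 30 labels/s that is 00:18:10:22, i.e. DF 00:18:10;22.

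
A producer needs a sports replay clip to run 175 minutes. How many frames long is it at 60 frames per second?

175 min = 10500 s.
Frames = 10500 × 60 = 630000.

630000 frames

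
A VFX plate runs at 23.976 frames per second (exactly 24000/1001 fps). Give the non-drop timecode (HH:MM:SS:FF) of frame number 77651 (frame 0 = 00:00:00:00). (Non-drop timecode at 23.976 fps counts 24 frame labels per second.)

00:53:55:11

77651 ÷ 24 = 3235 full seconds, remainder 11 frames.
3235 s = 0 h 53 min 55 s.
Timecode: 00:53:55:11.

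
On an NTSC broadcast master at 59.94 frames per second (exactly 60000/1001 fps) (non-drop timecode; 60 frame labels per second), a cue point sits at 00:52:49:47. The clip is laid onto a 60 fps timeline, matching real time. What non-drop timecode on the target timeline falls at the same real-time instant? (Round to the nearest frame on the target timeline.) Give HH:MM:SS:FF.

Source frame index: (0×3600 + 52×60 + 49) × 60 + 47 = 190187.
Real time: 190187 / (60000/1001) = 190377187/60000 s.
Target frame: (190377187/60000) × (60) = 190377187/1000 ≈ 190377.187 → 190377.
At 60 labels/s: frame 190377 → 00:52:52:57.

00:52:52:57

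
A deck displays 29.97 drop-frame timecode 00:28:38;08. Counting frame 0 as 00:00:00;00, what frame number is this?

Complete 10-minute blocks: 2, each 17982 frames → 35964.
Remaining 8 whole minutes in the current block: 1800 + 7 × 1798 = 14386 frames.
Within the current minute: 38 × 30 + 8 − 2 = 1146 (labels ;00/;01 skipped at this minute). Total = 35964 + 14386 + 1146 = 51496.

51496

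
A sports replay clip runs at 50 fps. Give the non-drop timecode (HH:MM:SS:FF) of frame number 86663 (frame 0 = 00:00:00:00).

86663 ÷ 50 = 1733 full seconds, remainder 13 frames.
1733 s = 0 h 28 min 53 s.
Timecode: 00:28:53:13.

00:28:53:13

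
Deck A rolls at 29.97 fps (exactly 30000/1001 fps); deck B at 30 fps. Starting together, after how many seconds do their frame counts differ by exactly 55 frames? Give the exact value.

11011/6 seconds

The gap grows by |30 − 30000/1001| = 30/1001 frames per second.
Time for a 55-frame gap: 55 ÷ (30/1001) = 11011/6 s.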